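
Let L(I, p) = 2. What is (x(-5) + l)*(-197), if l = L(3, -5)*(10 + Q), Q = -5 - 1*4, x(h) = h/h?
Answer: -591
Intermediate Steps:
x(h) = 1
Q = -9 (Q = -5 - 4 = -9)
l = 2 (l = 2*(10 - 9) = 2*1 = 2)
(x(-5) + l)*(-197) = (1 + 2)*(-197) = 3*(-197) = -591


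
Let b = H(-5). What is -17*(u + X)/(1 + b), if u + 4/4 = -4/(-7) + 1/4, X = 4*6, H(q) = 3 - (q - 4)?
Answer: -11339/364 ≈ -31.151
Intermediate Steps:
H(q) = 7 - q (H(q) = 3 - (-4 + q) = 3 + (4 - q) = 7 - q)
X = 24
u = -5/28 (u = -1 + (-4/(-7) + 1/4) = -1 + (-4*(-1/7) + 1*(1/4)) = -1 + (4/7 + 1/4) = -1 + 23/28 = -5/28 ≈ -0.17857)
b = 12 (b = 7 - 1*(-5) = 7 + 5 = 12)
-17*(u + X)/(1 + b) = -17*(-5/28 + 24)/(1 + 12) = -11339/(28*13) = -17*667/364 = -11339/364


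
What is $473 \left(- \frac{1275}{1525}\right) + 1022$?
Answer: $\frac{38219}{61} \approx 626.54$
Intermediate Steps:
$473 \left(- \frac{1275}{1525}\right) + 1022 = 473 \left(\left(-1275\right) \frac{1}{1525}\right) + 1022 = 473 \left(- \frac{51}{61}\right) + 1022 = - \frac{24123}{61} + 1022 = \frac{38219}{61}$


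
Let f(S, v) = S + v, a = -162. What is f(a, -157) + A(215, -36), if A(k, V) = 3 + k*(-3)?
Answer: -961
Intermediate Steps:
A(k, V) = 3 - 3*k
f(a, -157) + A(215, -36) = (-162 - 157) + (3 - 3*215) = -319 + (3 - 645) = -319 - 642 = -961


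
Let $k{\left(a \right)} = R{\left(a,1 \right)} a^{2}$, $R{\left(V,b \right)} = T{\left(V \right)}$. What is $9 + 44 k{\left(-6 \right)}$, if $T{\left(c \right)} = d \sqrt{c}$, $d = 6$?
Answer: $9 + 9504 i \sqrt{6} \approx 9.0 + 23280.0 i$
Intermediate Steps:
$T{\left(c \right)} = 6 \sqrt{c}$
$R{\left(V,b \right)} = 6 \sqrt{V}$
$k{\left(a \right)} = 6 a^{\frac{5}{2}}$ ($k{\left(a \right)} = 6 \sqrt{a} a^{2} = 6 a^{\frac{5}{2}}$)
$9 + 44 k{\left(-6 \right)} = 9 + 44 \cdot 6 \left(-6\right)^{\frac{5}{2}} = 9 + 44 \cdot 6 \cdot 36 i \sqrt{6} = 9 + 44 \cdot 216 i \sqrt{6} = 9 + 9504 i \sqrt{6}$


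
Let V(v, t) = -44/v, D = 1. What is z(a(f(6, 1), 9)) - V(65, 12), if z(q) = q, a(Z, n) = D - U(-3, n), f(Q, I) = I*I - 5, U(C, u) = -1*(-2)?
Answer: -21/65 ≈ -0.32308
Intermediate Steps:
U(C, u) = 2
f(Q, I) = -5 + I² (f(Q, I) = I² - 5 = -5 + I²)
a(Z, n) = -1 (a(Z, n) = 1 - 1*2 = 1 - 2 = -1)
z(a(f(6, 1), 9)) - V(65, 12) = -1 - (-44)/65 = -1 - 1*(-44/65) = -1 + 44/65 = -21/65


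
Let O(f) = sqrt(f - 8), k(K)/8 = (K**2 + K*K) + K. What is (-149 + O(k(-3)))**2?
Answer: 22313 - 1192*sqrt(7) ≈ 19159.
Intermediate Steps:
k(K) = 8*K + 16*K**2 (k(K) = 8*((K**2 + K*K) + K) = 8*((K**2 + K**2) + K) = 8*(2*K**2 + K) = 8*(K + 2*K**2) = 8*K + 16*K**2)
O(f) = sqrt(-8 + f)
(-149 + O(k(-3)))**2 = (-149 + sqrt(-8 + 8*(-3)*(1 + 2*(-3))))**2 = (-149 + sqrt(-8 + 8*(-3)*(1 - 6)))**2 = (-149 + sqrt(-8 + 8*(-3)*(-5)))**2 = (-149 + sqrt(-8 + 120))**2 = (-149 + sqrt(112))**2 = (-149 + 4*sqrt(7))**2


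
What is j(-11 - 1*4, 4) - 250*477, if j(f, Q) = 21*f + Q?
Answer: -119561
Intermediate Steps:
j(f, Q) = Q + 21*f
j(-11 - 1*4, 4) - 250*477 = (4 + 21*(-11 - 1*4)) - 250*477 = (4 + 21*(-11 - 4)) - 119250 = (4 + 21*(-15)) - 119250 = (4 - 315) - 119250 = -311 - 119250 = -119561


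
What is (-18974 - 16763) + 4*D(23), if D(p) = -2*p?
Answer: -35921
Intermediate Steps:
(-18974 - 16763) + 4*D(23) = (-18974 - 16763) + 4*(-2*23) = -35737 + 4*(-46) = -35737 - 184 = -35921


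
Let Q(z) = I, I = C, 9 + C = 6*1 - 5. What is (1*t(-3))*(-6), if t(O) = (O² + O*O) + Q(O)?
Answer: -60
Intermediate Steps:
C = -8 (C = -9 + (6*1 - 5) = -9 + (6 - 5) = -9 + 1 = -8)
I = -8
Q(z) = -8
t(O) = -8 + 2*O² (t(O) = (O² + O*O) - 8 = (O² + O²) - 8 = 2*O² - 8 = -8 + 2*O²)
(1*t(-3))*(-6) = (1*(-8 + 2*(-3)²))*(-6) = (1*(-8 + 2*9))*(-6) = (1*(-8 + 18))*(-6) = (1*10)*(-6) = 10*(-6) = -60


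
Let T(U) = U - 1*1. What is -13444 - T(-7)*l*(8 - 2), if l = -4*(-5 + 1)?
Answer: -12676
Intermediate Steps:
T(U) = -1 + U (T(U) = U - 1 = -1 + U)
l = 16 (l = -4*(-4) = 16)
-13444 - T(-7)*l*(8 - 2) = -13444 - (-1 - 7)*16*(8 - 2) = -13444 - (-8*16)*6 = -13444 - (-128)*6 = -13444 - 1*(-768) = -13444 + 768 = -12676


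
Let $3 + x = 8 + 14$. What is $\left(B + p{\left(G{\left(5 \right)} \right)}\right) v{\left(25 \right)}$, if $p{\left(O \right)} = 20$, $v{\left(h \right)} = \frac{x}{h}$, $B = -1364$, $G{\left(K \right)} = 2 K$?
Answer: $- \frac{25536}{25} \approx -1021.4$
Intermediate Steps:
$x = 19$ ($x = -3 + \left(8 + 14\right) = -3 + 22 = 19$)
$v{\left(h \right)} = \frac{19}{h}$
$\left(B + p{\left(G{\left(5 \right)} \right)}\right) v{\left(25 \right)} = \left(-1364 + 20\right) \frac{19}{25} = - 1344 \cdot 19 \cdot \frac{1}{25} = \left(-1344\right) \frac{19}{25} = - \frac{25536}{25}$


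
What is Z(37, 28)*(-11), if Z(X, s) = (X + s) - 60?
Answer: -55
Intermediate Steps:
Z(X, s) = -60 + X + s
Z(37, 28)*(-11) = (-60 + 37 + 28)*(-11) = 5*(-11) = -55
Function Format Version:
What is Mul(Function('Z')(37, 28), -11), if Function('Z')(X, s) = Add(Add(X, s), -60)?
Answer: -55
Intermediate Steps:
Function('Z')(X, s) = Add(-60, X, s)
Mul(Function('Z')(37, 28), -11) = Mul(Add(-60, 37, 28), -11) = Mul(5, -11) = -55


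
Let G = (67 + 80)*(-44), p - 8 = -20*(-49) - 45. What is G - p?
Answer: -7411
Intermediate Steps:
p = 943 (p = 8 + (-20*(-49) - 45) = 8 + (980 - 45) = 8 + 935 = 943)
G = -6468 (G = 147*(-44) = -6468)
G - p = -6468 - 1*943 = -6468 - 943 = -7411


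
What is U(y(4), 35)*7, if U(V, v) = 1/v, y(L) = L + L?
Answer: ⅕ ≈ 0.20000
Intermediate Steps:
y(L) = 2*L
U(y(4), 35)*7 = 7/35 = (1/35)*7 = ⅕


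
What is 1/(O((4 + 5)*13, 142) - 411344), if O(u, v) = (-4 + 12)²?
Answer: -1/411280 ≈ -2.4314e-6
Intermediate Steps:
O(u, v) = 64 (O(u, v) = 8² = 64)
1/(O((4 + 5)*13, 142) - 411344) = 1/(64 - 411344) = 1/(-411280) = -1/411280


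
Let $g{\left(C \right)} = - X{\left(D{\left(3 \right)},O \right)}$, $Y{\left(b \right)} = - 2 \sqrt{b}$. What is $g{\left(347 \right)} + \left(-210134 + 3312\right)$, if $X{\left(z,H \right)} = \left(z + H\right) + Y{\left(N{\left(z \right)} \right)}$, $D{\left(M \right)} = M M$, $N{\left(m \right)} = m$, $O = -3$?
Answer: $-206822$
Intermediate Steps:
$D{\left(M \right)} = M^{2}$
$X{\left(z,H \right)} = H + z - 2 \sqrt{z}$ ($X{\left(z,H \right)} = \left(z + H\right) - 2 \sqrt{z} = \left(H + z\right) - 2 \sqrt{z} = H + z - 2 \sqrt{z}$)
$g{\left(C \right)} = 0$ ($g{\left(C \right)} = - (-3 + 3^{2} - 2 \sqrt{3^{2}}) = - (-3 + 9 - 2 \sqrt{9}) = - (-3 + 9 - 6) = \left(-1\right) 0 = 0$)
$g{\left(347 \right)} + \left(-210134 + 3312\right) = 0 + \left(-210134 + 3312\right) = 0 - 206822 = -206822$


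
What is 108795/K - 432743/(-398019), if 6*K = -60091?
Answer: -233810903017/23917359729 ≈ -9.7758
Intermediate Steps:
K = -60091/6 (K = (⅙)*(-60091) = -60091/6 ≈ -10015.)
108795/K - 432743/(-398019) = 108795/(-60091/6) - 432743/(-398019) = 108795*(-6/60091) - 432743*(-1/398019) = -652770/60091 + 432743/398019 = -233810903017/23917359729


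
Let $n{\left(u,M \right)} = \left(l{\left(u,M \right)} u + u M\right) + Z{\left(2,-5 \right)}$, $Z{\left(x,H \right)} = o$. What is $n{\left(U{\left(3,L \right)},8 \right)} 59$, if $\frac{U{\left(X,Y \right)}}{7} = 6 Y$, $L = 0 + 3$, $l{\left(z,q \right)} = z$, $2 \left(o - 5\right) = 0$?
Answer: $996451$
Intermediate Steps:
$o = 5$ ($o = 5 + \frac{1}{2} \cdot 0 = 5 + 0 = 5$)
$L = 3$
$Z{\left(x,H \right)} = 5$
$U{\left(X,Y \right)} = 42 Y$ ($U{\left(X,Y \right)} = 7 \cdot 6 Y = 42 Y$)
$n{\left(u,M \right)} = 5 + u^{2} + M u$ ($n{\left(u,M \right)} = \left(u u + u M\right) + 5 = \left(u^{2} + M u\right) + 5 = 5 + u^{2} + M u$)
$n{\left(U{\left(3,L \right)},8 \right)} 59 = \left(5 + \left(42 \cdot 3\right)^{2} + 8 \cdot 42 \cdot 3\right) 59 = \left(5 + 126^{2} + 8 \cdot 126\right) 59 = \left(5 + 15876 + 1008\right) 59 = 16889 \cdot 59 = 996451$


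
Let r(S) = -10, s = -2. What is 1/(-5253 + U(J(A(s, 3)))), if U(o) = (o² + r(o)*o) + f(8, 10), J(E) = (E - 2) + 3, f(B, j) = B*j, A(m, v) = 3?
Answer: -1/5197 ≈ -0.00019242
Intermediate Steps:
J(E) = 1 + E (J(E) = (-2 + E) + 3 = 1 + E)
U(o) = 80 + o² - 10*o (U(o) = (o² - 10*o) + 8*10 = (o² - 10*o) + 80 = 80 + o² - 10*o)
1/(-5253 + U(J(A(s, 3)))) = 1/(-5253 + (80 + (1 + 3)² - 10*(1 + 3))) = 1/(-5253 + (80 + 4² - 10*4)) = 1/(-5253 + (80 + 16 - 40)) = 1/(-5253 + 56) = 1/(-5197) = -1/5197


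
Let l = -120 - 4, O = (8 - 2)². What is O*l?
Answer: -4464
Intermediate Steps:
O = 36 (O = 6² = 36)
l = -124
O*l = 36*(-124) = -4464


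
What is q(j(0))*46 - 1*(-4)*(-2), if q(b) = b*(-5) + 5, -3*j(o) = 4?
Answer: 1586/3 ≈ 528.67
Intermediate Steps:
j(o) = -4/3 (j(o) = -⅓*4 = -4/3)
q(b) = 5 - 5*b (q(b) = -5*b + 5 = 5 - 5*b)
q(j(0))*46 - 1*(-4)*(-2) = (5 - 5*(-4/3))*46 - 1*(-4)*(-2) = (5 + 20/3)*46 + 4*(-2) = (35/3)*46 - 8 = 1610/3 - 8 = 1586/3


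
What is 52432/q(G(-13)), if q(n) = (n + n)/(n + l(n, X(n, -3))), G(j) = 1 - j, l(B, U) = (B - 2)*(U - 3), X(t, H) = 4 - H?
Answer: 812696/7 ≈ 1.1610e+5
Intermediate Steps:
l(B, U) = (-3 + U)*(-2 + B) (l(B, U) = (-2 + B)*(-3 + U) = (-3 + U)*(-2 + B))
q(n) = 2*n/(-8 + 5*n) (q(n) = (n + n)/(n + (6 - 3*n - 2*(4 - 1*(-3)) + n*(4 - 1*(-3)))) = (2*n)/(n + (6 - 3*n - 2*(4 + 3) + n*(4 + 3))) = (2*n)/(n + (6 - 3*n - 2*7 + n*7)) = (2*n)/(n + (6 - 3*n - 14 + 7*n)) = (2*n)/(n + (-8 + 4*n)) = (2*n)/(-8 + 5*n) = 2*n/(-8 + 5*n))
52432/q(G(-13)) = 52432/((2*(1 - 1*(-13))/(-8 + 5*(1 - 1*(-13))))) = 52432/((2*(1 + 13)/(-8 + 5*(1 + 13)))) = 52432/((2*14/(-8 + 5*14))) = 52432/((2*14/(-8 + 70))) = 52432/((2*14/62)) = 52432/((2*14*(1/62))) = 52432/(14/31) = 52432*(31/14) = 812696/7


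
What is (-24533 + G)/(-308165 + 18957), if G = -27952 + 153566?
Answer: -101081/289208 ≈ -0.34951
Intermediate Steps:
G = 125614
(-24533 + G)/(-308165 + 18957) = (-24533 + 125614)/(-308165 + 18957) = 101081/(-289208) = 101081*(-1/289208) = -101081/289208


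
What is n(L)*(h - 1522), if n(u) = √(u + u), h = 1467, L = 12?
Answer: -110*√6 ≈ -269.44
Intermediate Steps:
n(u) = √2*√u (n(u) = √(2*u) = √2*√u)
n(L)*(h - 1522) = (√2*√12)*(1467 - 1522) = (√2*(2*√3))*(-55) = (2*√6)*(-55) = -110*√6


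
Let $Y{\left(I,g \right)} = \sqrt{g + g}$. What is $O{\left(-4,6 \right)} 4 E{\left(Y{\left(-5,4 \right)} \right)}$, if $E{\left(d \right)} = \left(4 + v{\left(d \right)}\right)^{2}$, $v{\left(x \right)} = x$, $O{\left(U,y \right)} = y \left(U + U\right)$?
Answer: $-4608 - 3072 \sqrt{2} \approx -8952.5$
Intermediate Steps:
$O{\left(U,y \right)} = 2 U y$ ($O{\left(U,y \right)} = y 2 U = 2 U y$)
$Y{\left(I,g \right)} = \sqrt{2} \sqrt{g}$ ($Y{\left(I,g \right)} = \sqrt{2 g} = \sqrt{2} \sqrt{g}$)
$E{\left(d \right)} = \left(4 + d\right)^{2}$
$O{\left(-4,6 \right)} 4 E{\left(Y{\left(-5,4 \right)} \right)} = 2 \left(-4\right) 6 \cdot 4 \left(4 + \sqrt{2} \sqrt{4}\right)^{2} = \left(-48\right) 4 \left(4 + \sqrt{2} \cdot 2\right)^{2} = - 192 \left(4 + 2 \sqrt{2}\right)^{2}$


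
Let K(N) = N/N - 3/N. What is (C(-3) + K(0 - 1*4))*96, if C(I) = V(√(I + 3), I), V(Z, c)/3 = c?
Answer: -696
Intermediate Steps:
V(Z, c) = 3*c
C(I) = 3*I
K(N) = 1 - 3/N
(C(-3) + K(0 - 1*4))*96 = (3*(-3) + (-3 + (0 - 1*4))/(0 - 1*4))*96 = (-9 + (-3 + (0 - 4))/(0 - 4))*96 = (-9 + (-3 - 4)/(-4))*96 = (-9 - ¼*(-7))*96 = (-9 + 7/4)*96 = -29/4*96 = -696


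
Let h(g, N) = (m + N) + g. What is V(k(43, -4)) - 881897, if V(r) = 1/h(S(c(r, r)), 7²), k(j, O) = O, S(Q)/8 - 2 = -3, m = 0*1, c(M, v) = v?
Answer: -36157776/41 ≈ -8.8190e+5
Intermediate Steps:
m = 0
S(Q) = -8 (S(Q) = 16 + 8*(-3) = 16 - 24 = -8)
h(g, N) = N + g (h(g, N) = (0 + N) + g = N + g)
V(r) = 1/41 (V(r) = 1/(7² - 8) = 1/(49 - 8) = 1/41)
V(k(43, -4)) - 881897 = 1/41 - 881897 = -36157776/41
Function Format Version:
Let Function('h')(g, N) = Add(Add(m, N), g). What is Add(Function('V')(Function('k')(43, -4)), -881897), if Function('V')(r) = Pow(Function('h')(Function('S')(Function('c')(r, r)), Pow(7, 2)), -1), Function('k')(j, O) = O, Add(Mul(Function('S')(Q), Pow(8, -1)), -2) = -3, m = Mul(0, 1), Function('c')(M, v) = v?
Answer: Rational(-36157776, 41) ≈ -8.8190e+5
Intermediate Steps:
m = 0
Function('S')(Q) = -8 (Function('S')(Q) = Add(16, Mul(8, -3)) = Add(16, -24) = -8)
Function('h')(g, N) = Add(N, g) (Function('h')(g, N) = Add(Add(0, N), g) = Add(N, g))
Function('V')(r) = Rational(1, 41) (Function('V')(r) = Pow(Add(Pow(7, 2), -8), -1) = Pow(Add(49, -8), -1) = Pow(41, -1) = Rational(1, 41))
Add(Function('V')(Function('k')(43, -4)), -881897) = Add(Rational(1, 41), -881897) = Rational(-36157776, 41)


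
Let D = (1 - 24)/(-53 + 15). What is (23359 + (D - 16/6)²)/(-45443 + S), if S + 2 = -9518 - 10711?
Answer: -303628789/853499304 ≈ -0.35575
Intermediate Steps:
S = -20231 (S = -2 + (-9518 - 10711) = -2 - 20229 = -20231)
D = 23/38 (D = -23/(-38) = -23*(-1/38) = 23/38 ≈ 0.60526)
(23359 + (D - 16/6)²)/(-45443 + S) = (23359 + (23/38 - 16/6)²)/(-45443 - 20231) = (23359 + (23/38 - 16*⅙)²)/(-65674) = (23359 + (23/38 - 8/3)²)*(-1/65674) = (23359 + (-235/114)²)*(-1/65674) = (23359 + 55225/12996)*(-1/65674) = (303628789/12996)*(-1/65674) = -303628789/853499304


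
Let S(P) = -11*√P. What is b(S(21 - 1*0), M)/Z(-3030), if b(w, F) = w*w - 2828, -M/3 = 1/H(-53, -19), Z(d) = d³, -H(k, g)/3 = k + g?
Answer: 287/27818127000 ≈ 1.0317e-8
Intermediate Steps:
H(k, g) = -3*g - 3*k (H(k, g) = -3*(k + g) = -3*(g + k) = -3*g - 3*k)
M = -1/72 (M = -3/(-3*(-19) - 3*(-53)) = -3/(57 + 159) = -3/216 = -3*1/216 = -1/72 ≈ -0.013889)
b(w, F) = -2828 + w² (b(w, F) = w² - 2828 = -2828 + w²)
b(S(21 - 1*0), M)/Z(-3030) = (-2828 + (-11*√(21 - 1*0))²)/((-3030)³) = (-2828 + (-11*√(21 + 0))²)/(-27818127000) = (-2828 + (-11*√21)²)*(-1/27818127000) = (-2828 + 2541)*(-1/27818127000) = -287*(-1/27818127000) = 287/27818127000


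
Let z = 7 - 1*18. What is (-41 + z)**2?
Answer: 2704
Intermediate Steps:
z = -11 (z = 7 - 18 = -11)
(-41 + z)**2 = (-41 - 11)**2 = (-52)**2 = 2704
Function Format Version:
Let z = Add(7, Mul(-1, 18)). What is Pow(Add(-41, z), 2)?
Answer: 2704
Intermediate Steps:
z = -11 (z = Add(7, -18) = -11)
Pow(Add(-41, z), 2) = Pow(Add(-41, -11), 2) = Pow(-52, 2) = 2704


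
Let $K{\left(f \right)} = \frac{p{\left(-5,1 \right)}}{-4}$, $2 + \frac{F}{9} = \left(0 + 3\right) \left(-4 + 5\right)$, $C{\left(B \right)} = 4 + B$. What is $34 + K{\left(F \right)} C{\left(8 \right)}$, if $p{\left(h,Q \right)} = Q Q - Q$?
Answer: $34$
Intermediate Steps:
$F = 9$ ($F = -18 + 9 \left(0 + 3\right) \left(-4 + 5\right) = -18 + 9 \cdot 3 \cdot 1 = -18 + 9 \cdot 3 = -18 + 27 = 9$)
$p{\left(h,Q \right)} = Q^{2} - Q$
$K{\left(f \right)} = 0$ ($K{\left(f \right)} = \frac{1 \left(-1 + 1\right)}{-4} = 1 \cdot 0 \left(- \frac{1}{4}\right) = 0 \left(- \frac{1}{4}\right) = 0$)
$34 + K{\left(F \right)} C{\left(8 \right)} = 34 + 0 \left(4 + 8\right) = 34 + 0 \cdot 12 = 34 + 0 = 34$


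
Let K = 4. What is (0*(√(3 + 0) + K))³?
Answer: 0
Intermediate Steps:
(0*(√(3 + 0) + K))³ = (0*(√(3 + 0) + 4))³ = (0*(√3 + 4))³ = (0*(4 + √3))³ = 0³ = 0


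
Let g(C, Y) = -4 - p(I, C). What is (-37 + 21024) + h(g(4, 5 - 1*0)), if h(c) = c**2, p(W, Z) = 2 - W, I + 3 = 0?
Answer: 21068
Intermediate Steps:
I = -3 (I = -3 + 0 = -3)
g(C, Y) = -9 (g(C, Y) = -4 - (2 - 1*(-3)) = -4 - (2 + 3) = -4 - 1*5 = -4 - 5 = -9)
(-37 + 21024) + h(g(4, 5 - 1*0)) = (-37 + 21024) + (-9)**2 = 20987 + 81 = 21068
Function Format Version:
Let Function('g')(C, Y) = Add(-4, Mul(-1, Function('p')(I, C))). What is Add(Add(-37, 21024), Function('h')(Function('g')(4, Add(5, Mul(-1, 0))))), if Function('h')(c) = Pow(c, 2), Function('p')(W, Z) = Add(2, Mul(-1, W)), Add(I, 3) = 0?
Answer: 21068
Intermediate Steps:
I = -3 (I = Add(-3, 0) = -3)
Function('g')(C, Y) = -9 (Function('g')(C, Y) = Add(-4, Mul(-1, Add(2, Mul(-1, -3)))) = Add(-4, Mul(-1, Add(2, 3))) = Add(-4, Mul(-1, 5)) = Add(-4, -5) = -9)
Add(Add(-37, 21024), Function('h')(Function('g')(4, Add(5, Mul(-1, 0))))) = Add(Add(-37, 21024), Pow(-9, 2)) = Add(20987, 81) = 21068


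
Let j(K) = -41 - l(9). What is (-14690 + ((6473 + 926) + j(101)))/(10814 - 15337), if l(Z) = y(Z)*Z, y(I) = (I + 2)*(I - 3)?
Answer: 7926/4523 ≈ 1.7524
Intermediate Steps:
y(I) = (-3 + I)*(2 + I) (y(I) = (2 + I)*(-3 + I) = (-3 + I)*(2 + I))
l(Z) = Z*(-6 + Z**2 - Z) (l(Z) = (-6 + Z**2 - Z)*Z = Z*(-6 + Z**2 - Z))
j(K) = -635 (j(K) = -41 - 9*(-6 + 9**2 - 1*9) = -41 - 9*(-6 + 81 - 9) = -41 - 9*66 = -41 - 1*594 = -41 - 594 = -635)
(-14690 + ((6473 + 926) + j(101)))/(10814 - 15337) = (-14690 + ((6473 + 926) - 635))/(10814 - 15337) = (-14690 + (7399 - 635))/(-4523) = (-14690 + 6764)*(-1/4523) = -7926*(-1/4523) = 7926/4523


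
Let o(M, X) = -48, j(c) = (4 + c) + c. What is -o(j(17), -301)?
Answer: 48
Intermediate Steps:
j(c) = 4 + 2*c
-o(j(17), -301) = -1*(-48) = 48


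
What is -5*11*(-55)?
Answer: 3025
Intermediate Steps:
-5*11*(-55) = -55*(-55) = 3025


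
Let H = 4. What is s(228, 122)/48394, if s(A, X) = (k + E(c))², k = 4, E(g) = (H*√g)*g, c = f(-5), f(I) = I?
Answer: -992/24197 - 80*I*√5/24197 ≈ -0.040997 - 0.0073929*I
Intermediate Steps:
c = -5
E(g) = 4*g^(3/2) (E(g) = (4*√g)*g = 4*g^(3/2))
s(A, X) = (4 - 20*I*√5)² (s(A, X) = (4 + 4*(-5)^(3/2))² = (4 + 4*(-5*I*√5))² = (4 - 20*I*√5)²)
s(228, 122)/48394 = (-1984 - 160*I*√5)/48394 = (-1984 - 160*I*√5)*(1/48394) = -992/24197 - 80*I*√5/24197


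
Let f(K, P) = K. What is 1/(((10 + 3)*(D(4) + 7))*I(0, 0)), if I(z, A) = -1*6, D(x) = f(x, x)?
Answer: -1/858 ≈ -0.0011655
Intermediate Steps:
D(x) = x
I(z, A) = -6
1/(((10 + 3)*(D(4) + 7))*I(0, 0)) = 1/(((10 + 3)*(4 + 7))*(-6)) = 1/((13*11)*(-6)) = 1/(143*(-6)) = 1/(-858) = -1/858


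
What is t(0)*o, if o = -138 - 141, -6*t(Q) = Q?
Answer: 0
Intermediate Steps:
t(Q) = -Q/6
o = -279
t(0)*o = -⅙*0*(-279) = 0*(-279) = 0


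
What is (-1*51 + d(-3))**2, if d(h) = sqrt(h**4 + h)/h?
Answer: (153 + sqrt(78))**2/9 ≈ 2909.9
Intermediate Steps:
d(h) = sqrt(h + h**4)/h
(-1*51 + d(-3))**2 = (-1*51 + sqrt(-3 + (-3)**4)/(-3))**2 = (-51 - sqrt(-3 + 81)/3)**2 = (-51 - sqrt(78)/3)**2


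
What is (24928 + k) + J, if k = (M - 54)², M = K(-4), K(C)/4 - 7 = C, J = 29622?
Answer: 56314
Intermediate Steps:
K(C) = 28 + 4*C
M = 12 (M = 28 + 4*(-4) = 28 - 16 = 12)
k = 1764 (k = (12 - 54)² = (-42)² = 1764)
(24928 + k) + J = (24928 + 1764) + 29622 = 26692 + 29622 = 56314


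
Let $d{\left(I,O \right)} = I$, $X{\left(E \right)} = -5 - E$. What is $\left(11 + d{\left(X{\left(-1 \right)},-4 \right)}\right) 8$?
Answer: $56$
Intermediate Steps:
$\left(11 + d{\left(X{\left(-1 \right)},-4 \right)}\right) 8 = \left(11 - 4\right) 8 = 7 \cdot 8 = 56$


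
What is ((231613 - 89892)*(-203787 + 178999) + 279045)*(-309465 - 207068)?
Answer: 1814426038835899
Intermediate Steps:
((231613 - 89892)*(-203787 + 178999) + 279045)*(-309465 - 207068) = (141721*(-24788) + 279045)*(-516533) = (-3512980148 + 279045)*(-516533) = -3512701103*(-516533) = 1814426038835899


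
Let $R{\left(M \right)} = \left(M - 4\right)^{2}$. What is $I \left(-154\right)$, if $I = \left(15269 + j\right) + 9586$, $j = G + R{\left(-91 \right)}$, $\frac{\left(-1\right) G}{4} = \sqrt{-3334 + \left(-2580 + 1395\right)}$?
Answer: $-5217520 + 616 i \sqrt{4519} \approx -5.2175 \cdot 10^{6} + 41410.0 i$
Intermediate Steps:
$G = - 4 i \sqrt{4519}$ ($G = - 4 \sqrt{-3334 + \left(-2580 + 1395\right)} = - 4 \sqrt{-3334 - 1185} = - 4 \sqrt{-4519} = - 4 i \sqrt{4519} \approx - 268.89 i$)
$R{\left(M \right)} = \left(-4 + M\right)^{2}$
$j = 9025 - 4 i \sqrt{4519}$ ($j = - 4 i \sqrt{4519} + \left(-4 - 91\right)^{2} = - 4 i \sqrt{4519} + \left(-95\right)^{2} = - 4 i \sqrt{4519} + 9025 = 9025 - 4 i \sqrt{4519} \approx 9025.0 - 268.89 i$)
$I = 33880 - 4 i \sqrt{4519}$ ($I = \left(15269 + \left(9025 - 4 i \sqrt{4519}\right)\right) + 9586 = \left(24294 - 4 i \sqrt{4519}\right) + 9586 = 33880 - 4 i \sqrt{4519} \approx 33880.0 - 268.89 i$)
$I \left(-154\right) = \left(33880 - 4 i \sqrt{4519}\right) \left(-154\right) = -5217520 + 616 i \sqrt{4519}$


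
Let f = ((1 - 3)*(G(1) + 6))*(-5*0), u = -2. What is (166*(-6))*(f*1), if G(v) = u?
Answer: 0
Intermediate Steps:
G(v) = -2
f = 0 (f = ((1 - 3)*(-2 + 6))*(-5*0) = -2*4*0 = -8*0 = 0)
(166*(-6))*(f*1) = (166*(-6))*(0*1) = -996*0 = 0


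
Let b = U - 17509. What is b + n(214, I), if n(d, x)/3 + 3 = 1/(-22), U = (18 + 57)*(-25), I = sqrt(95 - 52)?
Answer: -426649/22 ≈ -19393.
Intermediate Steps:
I = sqrt(43) ≈ 6.5574
U = -1875 (U = 75*(-25) = -1875)
b = -19384 (b = -1875 - 17509 = -19384)
n(d, x) = -201/22 (n(d, x) = -9 + 3/(-22) = -9 + 3*(-1/22) = -9 - 3/22 = -201/22)
b + n(214, I) = -19384 - 201/22 = -426649/22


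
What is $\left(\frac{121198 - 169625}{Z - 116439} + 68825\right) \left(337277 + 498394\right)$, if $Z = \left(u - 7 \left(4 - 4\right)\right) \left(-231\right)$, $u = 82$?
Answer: $\frac{2595495447739864}{45127} \approx 5.7515 \cdot 10^{10}$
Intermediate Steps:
$Z = -18942$ ($Z = \left(82 - 7 \left(4 - 4\right)\right) \left(-231\right) = \left(82 - 0\right) \left(-231\right) = \left(82 + 0\right) \left(-231\right) = 82 \left(-231\right) = -18942$)
$\left(\frac{121198 - 169625}{Z - 116439} + 68825\right) \left(337277 + 498394\right) = \left(\frac{121198 - 169625}{-18942 - 116439} + 68825\right) \left(337277 + 498394\right) = \left(- \frac{48427}{-135381} + 68825\right) 835671 = \left(\left(-48427\right) \left(- \frac{1}{135381}\right) + 68825\right) 835671 = \left(\frac{48427}{135381} + 68825\right) 835671 = \frac{9317645752}{135381} \cdot 835671 = \frac{2595495447739864}{45127}$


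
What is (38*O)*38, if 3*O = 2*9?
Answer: 8664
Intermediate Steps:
O = 6 (O = (2*9)/3 = (⅓)*18 = 6)
(38*O)*38 = (38*6)*38 = 228*38 = 8664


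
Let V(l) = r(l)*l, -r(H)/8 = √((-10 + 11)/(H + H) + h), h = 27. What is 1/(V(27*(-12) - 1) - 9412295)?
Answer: -1882459/17718222931485 - 4*√456274/17718222931485 ≈ -1.0640e-7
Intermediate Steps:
r(H) = -8*√(27 + 1/(2*H)) (r(H) = -8*√((-10 + 11)/(H + H) + 27) = -8*√(1/(2*H) + 27) = -8*√(27 + 1/(2*H)))
V(l) = -4*l*√(108 + 2/l) (V(l) = (-4*√(108 + 2/l))*l = -4*l*√(108 + 2/l))
1/(V(27*(-12) - 1) - 9412295) = 1/(-4*(27*(-12) - 1)*√(108 + 2/(27*(-12) - 1)) - 9412295) = 1/(-4*(-324 - 1)*√(108 + 2/(-324 - 1)) - 9412295) = 1/(-4*(-325)*√(108 + 2/(-325)) - 9412295) = 1/(-4*(-325)*√(108 + 2*(-1/325)) - 9412295) = 1/(-4*(-325)*√(108 - 2/325) - 9412295) = 1/(-4*(-325)*√(35098/325) - 9412295) = 1/(-4*(-325)*√456274/65 - 9412295) = 1/(20*√456274 - 9412295) = 1/(-9412295 + 20*√456274)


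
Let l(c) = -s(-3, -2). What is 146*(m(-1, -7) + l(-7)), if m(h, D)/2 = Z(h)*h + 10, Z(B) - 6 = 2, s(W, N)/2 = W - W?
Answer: 584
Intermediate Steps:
s(W, N) = 0 (s(W, N) = 2*(W - W) = 2*0 = 0)
Z(B) = 8 (Z(B) = 6 + 2 = 8)
m(h, D) = 20 + 16*h (m(h, D) = 2*(8*h + 10) = 2*(10 + 8*h) = 20 + 16*h)
l(c) = 0 (l(c) = -1*0 = 0)
146*(m(-1, -7) + l(-7)) = 146*((20 + 16*(-1)) + 0) = 146*((20 - 16) + 0) = 146*(4 + 0) = 146*4 = 584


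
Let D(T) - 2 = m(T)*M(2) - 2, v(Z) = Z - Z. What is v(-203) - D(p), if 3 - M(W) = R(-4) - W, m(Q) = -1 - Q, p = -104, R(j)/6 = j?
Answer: -2987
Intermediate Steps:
R(j) = 6*j
v(Z) = 0
M(W) = 27 + W (M(W) = 3 - (6*(-4) - W) = 3 - (-24 - W) = 3 + (24 + W) = 27 + W)
D(T) = -29 - 29*T (D(T) = 2 + ((-1 - T)*(27 + 2) - 2) = 2 + ((-1 - T)*29 - 2) = 2 + ((-29 - 29*T) - 2) = 2 + (-31 - 29*T) = -29 - 29*T)
v(-203) - D(p) = 0 - (-29 - 29*(-104)) = 0 - (-29 + 3016) = 0 - 1*2987 = 0 - 2987 = -2987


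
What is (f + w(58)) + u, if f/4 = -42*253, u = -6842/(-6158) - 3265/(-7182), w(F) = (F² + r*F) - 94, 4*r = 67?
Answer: -423039251584/11056689 ≈ -38261.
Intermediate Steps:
r = 67/4 (r = (¼)*67 = 67/4 ≈ 16.750)
w(F) = -94 + F² + 67*F/4 (w(F) = (F² + 67*F/4) - 94 = -94 + F² + 67*F/4)
u = 34622557/22113378 (u = -6842*(-1/6158) - 3265*(-1/7182) = 3421/3079 + 3265/7182 = 34622557/22113378 ≈ 1.5657)
f = -42504 (f = 4*(-42*253) = 4*(-10626) = -42504)
(f + w(58)) + u = (-42504 + (-94 + 58² + (67/4)*58)) + 34622557/22113378 = (-42504 + (-94 + 3364 + 1943/2)) + 34622557/22113378 = (-42504 + 8483/2) + 34622557/22113378 = -76525/2 + 34622557/22113378 = -423039251584/11056689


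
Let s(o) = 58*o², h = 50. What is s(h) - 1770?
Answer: 143230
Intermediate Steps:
s(h) - 1770 = 58*50² - 1770 = 58*2500 - 1770 = 145000 - 1770 = 143230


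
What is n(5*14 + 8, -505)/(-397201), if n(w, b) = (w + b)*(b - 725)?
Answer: -75030/56743 ≈ -1.3223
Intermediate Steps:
n(w, b) = (-725 + b)*(b + w) (n(w, b) = (b + w)*(-725 + b) = (-725 + b)*(b + w))
n(5*14 + 8, -505)/(-397201) = ((-505)**2 - 725*(-505) - 725*(5*14 + 8) - 505*(5*14 + 8))/(-397201) = (255025 + 366125 - 725*(70 + 8) - 505*(70 + 8))*(-1/397201) = (255025 + 366125 - 725*78 - 505*78)*(-1/397201) = (255025 + 366125 - 56550 - 39390)*(-1/397201) = 525210*(-1/397201) = -75030/56743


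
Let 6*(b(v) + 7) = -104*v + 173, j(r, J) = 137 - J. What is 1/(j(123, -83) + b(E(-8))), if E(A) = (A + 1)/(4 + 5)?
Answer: 54/13787 ≈ 0.0039167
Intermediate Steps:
E(A) = ⅑ + A/9 (E(A) = (1 + A)/9 = (1 + A)*(⅑) = ⅑ + A/9)
b(v) = 131/6 - 52*v/3 (b(v) = -7 + (-104*v + 173)/6 = -7 + (173 - 104*v)/6 = -7 + (173/6 - 52*v/3) = 131/6 - 52*v/3)
1/(j(123, -83) + b(E(-8))) = 1/((137 - 1*(-83)) + (131/6 - 52*(⅑ + (⅑)*(-8))/3)) = 1/((137 + 83) + (131/6 - 52*(⅑ - 8/9)/3)) = 1/(220 + (131/6 - 52/3*(-7/9))) = 1/(220 + (131/6 + 364/27)) = 1/(220 + 1907/54) = 1/(13787/54) = 54/13787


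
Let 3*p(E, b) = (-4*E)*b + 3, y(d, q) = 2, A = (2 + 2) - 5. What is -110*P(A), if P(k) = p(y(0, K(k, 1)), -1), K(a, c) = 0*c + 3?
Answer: -1210/3 ≈ -403.33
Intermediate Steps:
K(a, c) = 3 (K(a, c) = 0 + 3 = 3)
A = -1 (A = 4 - 5 = -1)
p(E, b) = 1 - 4*E*b/3 (p(E, b) = ((-4*E)*b + 3)/3 = (-4*E*b + 3)/3 = (3 - 4*E*b)/3 = 1 - 4*E*b/3)
P(k) = 11/3 (P(k) = 1 - 4/3*2*(-1) = 1 + 8/3 = 11/3)
-110*P(A) = -110*11/3 = -1210/3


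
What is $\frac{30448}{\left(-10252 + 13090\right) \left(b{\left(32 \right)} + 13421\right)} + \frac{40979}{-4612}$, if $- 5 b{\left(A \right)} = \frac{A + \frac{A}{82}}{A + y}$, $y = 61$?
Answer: $- \frac{450827260571749}{50743122257692} \approx -8.8845$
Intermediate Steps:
$b{\left(A \right)} = - \frac{83 A}{410 \left(61 + A\right)}$ ($b{\left(A \right)} = - \frac{\left(A + \frac{A}{82}\right) \frac{1}{A + 61}}{5} = - \frac{\left(A + A \frac{1}{82}\right) \frac{1}{61 + A}}{5} = - \frac{\left(A + \frac{A}{82}\right) \frac{1}{61 + A}}{5} = - \frac{\frac{83 A}{82} \frac{1}{61 + A}}{5} = - \frac{\frac{83}{82} A \frac{1}{61 + A}}{5} = - \frac{83 A}{410 \left(61 + A\right)}$)
$\frac{30448}{\left(-10252 + 13090\right) \left(b{\left(32 \right)} + 13421\right)} + \frac{40979}{-4612} = \frac{30448}{\left(-10252 + 13090\right) \left(\left(-83\right) 32 \frac{1}{25010 + 410 \cdot 32} + 13421\right)} + \frac{40979}{-4612} = \frac{30448}{2838 \left(\left(-83\right) 32 \frac{1}{25010 + 13120} + 13421\right)} + 40979 \left(- \frac{1}{4612}\right) = \frac{30448}{2838 \left(\left(-83\right) 32 \cdot \frac{1}{38130} + 13421\right)} - \frac{40979}{4612} = \frac{30448}{2838 \left(- \frac{1328}{19065} + 13421\right)} - \frac{40979}{4612} = \frac{30448}{2838 \cdot \frac{255870037}{19065}} - \frac{40979}{4612} = \frac{30448}{\frac{242053055002}{6355}} - \frac{40979}{4612} = 30448 \cdot \frac{6355}{242053055002} - \frac{40979}{4612} = \frac{8795320}{11002411591} - \frac{40979}{4612} = - \frac{450827260571749}{50743122257692}$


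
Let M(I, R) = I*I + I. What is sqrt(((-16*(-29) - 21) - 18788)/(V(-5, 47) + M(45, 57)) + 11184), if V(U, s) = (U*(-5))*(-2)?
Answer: sqrt(455981367)/202 ≈ 105.71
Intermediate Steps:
M(I, R) = I + I**2 (M(I, R) = I**2 + I = I + I**2)
V(U, s) = 10*U (V(U, s) = -5*U*(-2) = 10*U)
sqrt(((-16*(-29) - 21) - 18788)/(V(-5, 47) + M(45, 57)) + 11184) = sqrt(((-16*(-29) - 21) - 18788)/(10*(-5) + 45*(1 + 45)) + 11184) = sqrt(((464 - 21) - 18788)/(-50 + 45*46) + 11184) = sqrt((443 - 18788)/(-50 + 2070) + 11184) = sqrt(-18345/2020 + 11184) = sqrt(-18345*1/2020 + 11184) = sqrt(-3669/404 + 11184) = sqrt(4514667/404) = sqrt(455981367)/202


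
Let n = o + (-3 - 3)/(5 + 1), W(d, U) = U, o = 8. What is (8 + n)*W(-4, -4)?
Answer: -60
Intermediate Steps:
n = 7 (n = 8 + (-3 - 3)/(5 + 1) = 8 - 6/6 = 8 - 6*⅙ = 8 - 1 = 7)
(8 + n)*W(-4, -4) = (8 + 7)*(-4) = 15*(-4) = -60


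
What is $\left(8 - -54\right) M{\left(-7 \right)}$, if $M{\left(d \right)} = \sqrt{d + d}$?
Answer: $62 i \sqrt{14} \approx 231.98 i$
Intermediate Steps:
$M{\left(d \right)} = \sqrt{2} \sqrt{d}$ ($M{\left(d \right)} = \sqrt{2 d} = \sqrt{2} \sqrt{d}$)
$\left(8 - -54\right) M{\left(-7 \right)} = \left(8 - -54\right) \sqrt{2} \sqrt{-7} = \left(8 + 54\right) \sqrt{2} i \sqrt{7} = 62 i \sqrt{14}$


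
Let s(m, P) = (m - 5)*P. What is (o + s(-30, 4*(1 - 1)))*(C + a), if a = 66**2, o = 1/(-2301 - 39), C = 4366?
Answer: -4361/1170 ≈ -3.7273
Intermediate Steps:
s(m, P) = P*(-5 + m) (s(m, P) = (-5 + m)*P = P*(-5 + m))
o = -1/2340 (o = 1/(-2340) = -1/2340 ≈ -0.00042735)
a = 4356
(o + s(-30, 4*(1 - 1)))*(C + a) = (-1/2340 + (4*(1 - 1))*(-5 - 30))*(4366 + 4356) = (-1/2340 + (4*0)*(-35))*8722 = (-1/2340 + 0*(-35))*8722 = (-1/2340 + 0)*8722 = -1/2340*8722 = -4361/1170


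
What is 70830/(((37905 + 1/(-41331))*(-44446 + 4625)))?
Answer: -1463737365/31192815765917 ≈ -4.6925e-5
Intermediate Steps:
70830/(((37905 + 1/(-41331))*(-44446 + 4625))) = 70830/(((37905 - 1/41331)*(-39821))) = 70830/(((1566651554/41331)*(-39821))) = 70830/(-62385631531834/41331) = 70830*(-41331/62385631531834) = -1463737365/31192815765917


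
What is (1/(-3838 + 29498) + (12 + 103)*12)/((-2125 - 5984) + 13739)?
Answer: 35410801/144465800 ≈ 0.24512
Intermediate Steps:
(1/(-3838 + 29498) + (12 + 103)*12)/((-2125 - 5984) + 13739) = (1/25660 + 115*12)/(-8109 + 13739) = (1/25660 + 1380)/5630 = (35410801/25660)*(1/5630) = 35410801/144465800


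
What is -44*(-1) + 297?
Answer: 341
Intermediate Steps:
-44*(-1) + 297 = -1*(-44) + 297 = 44 + 297 = 341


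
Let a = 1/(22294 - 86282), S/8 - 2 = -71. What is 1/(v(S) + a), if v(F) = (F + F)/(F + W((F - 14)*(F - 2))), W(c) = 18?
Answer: 5694932/11773703 ≈ 0.48370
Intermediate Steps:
S = -552 (S = 16 + 8*(-71) = 16 - 568 = -552)
a = -1/63988 (a = 1/(-63988) = -1/63988 ≈ -1.5628e-5)
v(F) = 2*F/(18 + F) (v(F) = (F + F)/(F + 18) = (2*F)/(18 + F) = 2*F/(18 + F))
1/(v(S) + a) = 1/(2*(-552)/(18 - 552) - 1/63988) = 1/(2*(-552)/(-534) - 1/63988) = 1/(2*(-552)*(-1/534) - 1/63988) = 1/(184/89 - 1/63988) = 1/(11773703/5694932) = 5694932/11773703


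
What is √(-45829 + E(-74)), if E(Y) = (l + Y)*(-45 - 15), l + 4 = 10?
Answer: I*√41749 ≈ 204.33*I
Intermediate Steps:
l = 6 (l = -4 + 10 = 6)
E(Y) = -360 - 60*Y (E(Y) = (6 + Y)*(-45 - 15) = (6 + Y)*(-60) = -360 - 60*Y)
√(-45829 + E(-74)) = √(-45829 + (-360 - 60*(-74))) = √(-45829 + (-360 + 4440)) = √(-45829 + 4080) = √(-41749) = I*√41749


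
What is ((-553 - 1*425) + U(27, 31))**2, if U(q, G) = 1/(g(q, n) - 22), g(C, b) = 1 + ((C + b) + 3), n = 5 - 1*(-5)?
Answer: 345253561/361 ≈ 9.5638e+5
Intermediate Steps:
n = 10 (n = 5 + 5 = 10)
g(C, b) = 4 + C + b (g(C, b) = 1 + (3 + C + b) = 4 + C + b)
U(q, G) = 1/(-8 + q) (U(q, G) = 1/((4 + q + 10) - 22) = 1/((14 + q) - 22) = 1/(-8 + q))
((-553 - 1*425) + U(27, 31))**2 = ((-553 - 1*425) + 1/(-8 + 27))**2 = ((-553 - 425) + 1/19)**2 = (-978 + 1/19)**2 = (-18581/19)**2 = 345253561/361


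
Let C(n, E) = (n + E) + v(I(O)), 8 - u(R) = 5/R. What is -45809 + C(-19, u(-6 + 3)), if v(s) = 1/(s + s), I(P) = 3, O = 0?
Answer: -274909/6 ≈ -45818.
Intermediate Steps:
u(R) = 8 - 5/R
v(s) = 1/(2*s)
C(n, E) = ⅙ + E + n (C(n, E) = (n + E) + (½)/3 = (E + n) + (½)*(⅓) = (E + n) + ⅙ = ⅙ + E + n)
-45809 + C(-19, u(-6 + 3)) = -45809 + (⅙ + (8 - 5/(-6 + 3)) - 19) = -45809 + (⅙ + (8 - 5/(-3)) - 19) = -45809 + (⅙ + (8 - 5*(-⅓)) - 19) = -45809 + (⅙ + (8 + 5/3) - 19) = -45809 + (⅙ + 29/3 - 19) = -45809 - 55/6 = -274909/6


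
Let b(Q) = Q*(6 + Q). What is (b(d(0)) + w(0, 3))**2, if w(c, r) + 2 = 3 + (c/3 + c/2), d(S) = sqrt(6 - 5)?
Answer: 64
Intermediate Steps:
d(S) = 1 (d(S) = sqrt(1) = 1)
w(c, r) = 1 + 5*c/6 (w(c, r) = -2 + (3 + (c/3 + c/2)) = -2 + (3 + 5*c/6) = 1 + 5*c/6)
(b(d(0)) + w(0, 3))**2 = (1*(6 + 1) + (1 + (5/6)*0))**2 = (1*7 + (1 + 0))**2 = (7 + 1)**2 = 8**2 = 64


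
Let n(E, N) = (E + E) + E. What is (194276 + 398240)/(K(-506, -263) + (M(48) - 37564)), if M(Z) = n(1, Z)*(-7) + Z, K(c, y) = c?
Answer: -592516/38043 ≈ -15.575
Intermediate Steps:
n(E, N) = 3*E (n(E, N) = 2*E + E = 3*E)
M(Z) = -21 + Z (M(Z) = (3*1)*(-7) + Z = 3*(-7) + Z = -21 + Z)
(194276 + 398240)/(K(-506, -263) + (M(48) - 37564)) = (194276 + 398240)/(-506 + ((-21 + 48) - 37564)) = 592516/(-506 + (27 - 37564)) = 592516/(-506 - 37537) = 592516/(-38043) = 592516*(-1/38043) = -592516/38043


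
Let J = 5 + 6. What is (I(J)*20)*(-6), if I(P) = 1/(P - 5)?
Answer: -20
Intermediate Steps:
J = 11
I(P) = 1/(-5 + P)
(I(J)*20)*(-6) = (20/(-5 + 11))*(-6) = (20/6)*(-6) = ((⅙)*20)*(-6) = (10/3)*(-6) = -20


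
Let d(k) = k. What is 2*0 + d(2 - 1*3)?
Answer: -1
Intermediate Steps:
2*0 + d(2 - 1*3) = 2*0 + (2 - 1*3) = 0 + (2 - 3) = 0 - 1 = -1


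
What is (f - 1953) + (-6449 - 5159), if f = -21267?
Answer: -34828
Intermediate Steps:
(f - 1953) + (-6449 - 5159) = (-21267 - 1953) + (-6449 - 5159) = -23220 - 11608 = -34828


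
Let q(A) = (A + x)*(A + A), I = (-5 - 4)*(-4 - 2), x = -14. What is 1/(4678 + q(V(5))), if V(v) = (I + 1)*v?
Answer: 1/148228 ≈ 6.7464e-6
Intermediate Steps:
I = 54 (I = -9*(-6) = 54)
V(v) = 55*v (V(v) = (54 + 1)*v = 55*v)
q(A) = 2*A*(-14 + A) (q(A) = (A - 14)*(A + A) = (-14 + A)*(2*A) = 2*A*(-14 + A))
1/(4678 + q(V(5))) = 1/(4678 + 2*(55*5)*(-14 + 55*5)) = 1/(4678 + 2*275*(-14 + 275)) = 1/(4678 + 2*275*261) = 1/(4678 + 143550) = 1/148228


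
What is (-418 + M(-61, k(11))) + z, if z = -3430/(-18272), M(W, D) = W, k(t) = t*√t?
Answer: -4374429/9136 ≈ -478.81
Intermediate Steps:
k(t) = t^(3/2)
z = 1715/9136 (z = -3430*(-1/18272) = 1715/9136 ≈ 0.18772)
(-418 + M(-61, k(11))) + z = (-418 - 61) + 1715/9136 = -479 + 1715/9136 = -4374429/9136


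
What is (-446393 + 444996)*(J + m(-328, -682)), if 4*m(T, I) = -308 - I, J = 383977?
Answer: -1073092977/2 ≈ -5.3655e+8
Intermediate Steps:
m(T, I) = -77 - I/4 (m(T, I) = (-308 - I)/4 = -77 - I/4)
(-446393 + 444996)*(J + m(-328, -682)) = (-446393 + 444996)*(383977 + (-77 - ¼*(-682))) = -1397*(383977 + (-77 + 341/2)) = -1397*(383977 + 187/2) = -1397*768141/2 = -1073092977/2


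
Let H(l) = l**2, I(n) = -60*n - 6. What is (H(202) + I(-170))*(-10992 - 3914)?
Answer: -760176188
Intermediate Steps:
I(n) = -6 - 60*n
(H(202) + I(-170))*(-10992 - 3914) = (202**2 + (-6 - 60*(-170)))*(-10992 - 3914) = (40804 + (-6 + 10200))*(-14906) = (40804 + 10194)*(-14906) = 50998*(-14906) = -760176188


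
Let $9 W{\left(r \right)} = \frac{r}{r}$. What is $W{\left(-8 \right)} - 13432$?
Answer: $- \frac{120887}{9} \approx -13432.0$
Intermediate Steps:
$W{\left(r \right)} = \frac{1}{9}$ ($W{\left(r \right)} = \frac{r \frac{1}{r}}{9} = \frac{1}{9} \cdot 1 = \frac{1}{9}$)
$W{\left(-8 \right)} - 13432 = \frac{1}{9} - 13432 = - \frac{120887}{9}$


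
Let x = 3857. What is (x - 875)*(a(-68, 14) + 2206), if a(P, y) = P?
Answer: 6375516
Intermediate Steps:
(x - 875)*(a(-68, 14) + 2206) = (3857 - 875)*(-68 + 2206) = 2982*2138 = 6375516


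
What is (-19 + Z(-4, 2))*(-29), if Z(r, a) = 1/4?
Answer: 2175/4 ≈ 543.75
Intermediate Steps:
Z(r, a) = ¼
(-19 + Z(-4, 2))*(-29) = (-19 + ¼)*(-29) = -75/4*(-29) = 2175/4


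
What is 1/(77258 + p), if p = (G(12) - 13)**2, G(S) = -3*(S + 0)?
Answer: 1/79659 ≈ 1.2554e-5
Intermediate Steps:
G(S) = -3*S
p = 2401 (p = (-3*12 - 13)**2 = (-36 - 13)**2 = (-49)**2 = 2401)
1/(77258 + p) = 1/(77258 + 2401) = 1/79659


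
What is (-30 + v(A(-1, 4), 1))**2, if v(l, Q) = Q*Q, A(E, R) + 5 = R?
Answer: 841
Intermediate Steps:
A(E, R) = -5 + R
v(l, Q) = Q**2
(-30 + v(A(-1, 4), 1))**2 = (-30 + 1**2)**2 = (-30 + 1)**2 = (-29)**2 = 841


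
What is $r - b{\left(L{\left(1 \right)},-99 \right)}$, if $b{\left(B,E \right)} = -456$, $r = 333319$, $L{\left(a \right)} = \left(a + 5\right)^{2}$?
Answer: $333775$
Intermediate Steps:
$L{\left(a \right)} = \left(5 + a\right)^{2}$
$r - b{\left(L{\left(1 \right)},-99 \right)} = 333319 - -456 = 333319 + 456 = 333775$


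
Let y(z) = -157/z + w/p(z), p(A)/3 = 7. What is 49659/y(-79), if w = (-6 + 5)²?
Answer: 82384281/3376 ≈ 24403.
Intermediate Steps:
w = 1 (w = (-1)² = 1)
p(A) = 21 (p(A) = 3*7 = 21)
y(z) = 1/21 - 157/z (y(z) = -157/z + 1/21 = 1/21 - 157/z)
49659/y(-79) = 49659/(((1/21)*(-3297 - 79)/(-79))) = 49659/(((1/21)*(-1/79)*(-3376))) = 49659/(3376/1659) = 49659*(1659/3376) = 82384281/3376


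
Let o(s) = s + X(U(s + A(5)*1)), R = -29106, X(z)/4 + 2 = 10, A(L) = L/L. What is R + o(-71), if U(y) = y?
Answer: -29145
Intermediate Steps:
A(L) = 1
X(z) = 32 (X(z) = -8 + 4*10 = -8 + 40 = 32)
o(s) = 32 + s (o(s) = s + 32 = 32 + s)
R + o(-71) = -29106 + (32 - 71) = -29106 - 39 = -29145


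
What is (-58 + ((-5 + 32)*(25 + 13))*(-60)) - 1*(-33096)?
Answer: -28522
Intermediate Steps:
(-58 + ((-5 + 32)*(25 + 13))*(-60)) - 1*(-33096) = (-58 + (27*38)*(-60)) + 33096 = (-58 + 1026*(-60)) + 33096 = (-58 - 61560) + 33096 = -61618 + 33096 = -28522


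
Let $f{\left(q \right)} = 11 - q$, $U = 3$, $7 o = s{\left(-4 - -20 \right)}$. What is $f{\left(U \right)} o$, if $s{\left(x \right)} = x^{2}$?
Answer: $\frac{2048}{7} \approx 292.57$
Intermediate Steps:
$o = \frac{256}{7}$ ($o = \frac{\left(-4 - -20\right)^{2}}{7} = \frac{\left(-4 + 20\right)^{2}}{7} = \frac{16^{2}}{7} = \frac{1}{7} \cdot 256 = \frac{256}{7} \approx 36.571$)
$f{\left(U \right)} o = \left(11 - 3\right) \frac{256}{7} = 8 \cdot \frac{256}{7} = \frac{2048}{7}$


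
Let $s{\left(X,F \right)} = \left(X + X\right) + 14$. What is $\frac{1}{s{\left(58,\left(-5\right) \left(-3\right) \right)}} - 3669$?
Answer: $- \frac{476969}{130} \approx -3669.0$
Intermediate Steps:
$s{\left(X,F \right)} = 14 + 2 X$ ($s{\left(X,F \right)} = 2 X + 14 = 14 + 2 X$)
$\frac{1}{s{\left(58,\left(-5\right) \left(-3\right) \right)}} - 3669 = \frac{1}{14 + 2 \cdot 58} - 3669 = \frac{1}{14 + 116} - 3669 = \frac{1}{130} - 3669 = - \frac{476969}{130}$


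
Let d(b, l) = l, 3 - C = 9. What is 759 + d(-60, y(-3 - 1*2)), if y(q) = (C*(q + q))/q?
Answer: 747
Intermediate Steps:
C = -6 (C = 3 - 1*9 = 3 - 9 = -6)
y(q) = -12 (y(q) = (-6*(q + q))/q = (-12*q)/q = -12)
759 + d(-60, y(-3 - 1*2)) = 759 - 12 = 747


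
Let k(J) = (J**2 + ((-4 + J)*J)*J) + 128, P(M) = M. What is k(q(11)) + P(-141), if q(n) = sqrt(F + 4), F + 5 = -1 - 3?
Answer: 2 - 5*I*sqrt(5) ≈ 2.0 - 11.18*I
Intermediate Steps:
F = -9 (F = -5 + (-1 - 3) = -5 - 4 = -9)
q(n) = I*sqrt(5) (q(n) = sqrt(-9 + 4) = sqrt(-5) = I*sqrt(5))
k(J) = 128 + J**2 + J**2*(-4 + J) (k(J) = (J**2 + (J*(-4 + J))*J) + 128 = (J**2 + J**2*(-4 + J)) + 128 = 128 + J**2 + J**2*(-4 + J))
k(q(11)) + P(-141) = (128 + (I*sqrt(5))**3 - 3*(I*sqrt(5))**2) - 141 = (128 - 5*I*sqrt(5) - 3*(-5)) - 141 = (128 - 5*I*sqrt(5) + 15) - 141 = (143 - 5*I*sqrt(5)) - 141 = 2 - 5*I*sqrt(5)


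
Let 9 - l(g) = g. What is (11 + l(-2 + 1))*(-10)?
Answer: -210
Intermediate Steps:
l(g) = 9 - g
(11 + l(-2 + 1))*(-10) = (11 + (9 - (-2 + 1)))*(-10) = (11 + (9 - 1*(-1)))*(-10) = (11 + (9 + 1))*(-10) = (11 + 10)*(-10) = 21*(-10) = -210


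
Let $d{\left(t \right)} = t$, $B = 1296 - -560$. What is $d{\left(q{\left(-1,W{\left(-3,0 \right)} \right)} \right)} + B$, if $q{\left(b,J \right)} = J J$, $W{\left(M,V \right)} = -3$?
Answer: $1865$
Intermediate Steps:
$B = 1856$ ($B = 1296 + 560 = 1856$)
$q{\left(b,J \right)} = J^{2}$
$d{\left(q{\left(-1,W{\left(-3,0 \right)} \right)} \right)} + B = \left(-3\right)^{2} + 1856 = 9 + 1856 = 1865$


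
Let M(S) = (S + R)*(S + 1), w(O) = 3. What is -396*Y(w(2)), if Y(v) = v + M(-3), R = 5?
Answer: 396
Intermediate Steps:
M(S) = (1 + S)*(5 + S) (M(S) = (S + 5)*(S + 1) = (5 + S)*(1 + S) = (1 + S)*(5 + S))
Y(v) = -4 + v (Y(v) = v + (5 + (-3)² + 6*(-3)) = v + (5 + 9 - 18) = v - 4 = -4 + v)
-396*Y(w(2)) = -396*(-4 + 3) = -396*(-1) = 396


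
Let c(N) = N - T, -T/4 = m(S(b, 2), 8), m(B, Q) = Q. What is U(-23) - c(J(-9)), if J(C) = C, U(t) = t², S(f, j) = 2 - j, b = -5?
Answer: 506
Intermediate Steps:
T = -32 (T = -4*8 = -32)
c(N) = 32 + N (c(N) = N - 1*(-32) = N + 32 = 32 + N)
U(-23) - c(J(-9)) = (-23)² - (32 - 9) = 529 - 1*23 = 529 - 23 = 506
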